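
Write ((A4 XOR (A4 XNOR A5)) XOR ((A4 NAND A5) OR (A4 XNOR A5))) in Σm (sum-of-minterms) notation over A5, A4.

Σm(2, 3) = (A5 AND NOT A4) OR (A5 AND A4)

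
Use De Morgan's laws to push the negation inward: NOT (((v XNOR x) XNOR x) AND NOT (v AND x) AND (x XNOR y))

NOT ((v XNOR x) XNOR x) OR (v AND x) OR NOT (x XNOR y)
De Morgan's: NOT(AND of terms) = OR of negations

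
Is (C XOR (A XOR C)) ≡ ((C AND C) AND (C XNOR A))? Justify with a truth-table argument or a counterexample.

No. Counterexample: with C=0, A=1, Expression 1 = 1 but Expression 2 = 0.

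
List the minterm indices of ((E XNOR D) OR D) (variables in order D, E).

Σm(0, 2, 3) = (NOT D AND NOT E) OR (D AND NOT E) OR (D AND E)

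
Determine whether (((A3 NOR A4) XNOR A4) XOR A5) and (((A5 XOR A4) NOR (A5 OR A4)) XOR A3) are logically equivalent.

No. Counterexample: with A5=0, A4=0, A3=0, Expression 1 = 0 but Expression 2 = 1.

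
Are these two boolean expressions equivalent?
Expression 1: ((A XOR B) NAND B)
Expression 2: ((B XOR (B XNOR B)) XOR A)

No. Counterexample: with A=1, B=0, Expression 1 = 1 but Expression 2 = 0.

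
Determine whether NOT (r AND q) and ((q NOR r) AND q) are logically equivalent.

No. Counterexample: with q=0, r=0, Expression 1 = 1 but Expression 2 = 0.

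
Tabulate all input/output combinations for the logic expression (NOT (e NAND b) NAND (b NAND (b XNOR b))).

e | b | Output
--------------
0 | 0 | 1
0 | 1 | 1
1 | 0 | 1
1 | 1 | 1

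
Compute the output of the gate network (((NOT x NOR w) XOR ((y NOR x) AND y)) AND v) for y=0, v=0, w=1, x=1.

Substituting: (((NOT 1 NOR 1) XOR ((0 NOR 1) AND 0)) AND 0)
= 0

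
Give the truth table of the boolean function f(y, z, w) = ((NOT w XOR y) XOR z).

y | z | w | Output
------------------
0 | 0 | 0 | 1
0 | 0 | 1 | 0
0 | 1 | 0 | 0
0 | 1 | 1 | 1
1 | 0 | 0 | 0
1 | 0 | 1 | 1
1 | 1 | 0 | 1
1 | 1 | 1 | 0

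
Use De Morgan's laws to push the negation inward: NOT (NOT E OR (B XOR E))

E AND NOT (B XOR E)
De Morgan's: NOT(OR of terms) = AND of negations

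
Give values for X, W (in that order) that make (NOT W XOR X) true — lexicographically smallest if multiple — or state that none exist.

X=0, W=0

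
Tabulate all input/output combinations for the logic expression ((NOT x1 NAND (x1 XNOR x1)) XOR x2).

x1 | x2 | Output
----------------
0 | 0 | 0
0 | 1 | 1
1 | 0 | 1
1 | 1 | 0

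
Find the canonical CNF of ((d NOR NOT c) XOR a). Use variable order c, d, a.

(c OR d OR a) AND (c OR NOT d OR a) AND (NOT c OR d OR NOT a) AND (NOT c OR NOT d OR a)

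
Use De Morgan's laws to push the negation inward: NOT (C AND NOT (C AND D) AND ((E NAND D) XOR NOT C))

NOT C OR (C AND D) OR NOT ((E NAND D) XOR NOT C)
De Morgan's: NOT(AND of terms) = OR of negations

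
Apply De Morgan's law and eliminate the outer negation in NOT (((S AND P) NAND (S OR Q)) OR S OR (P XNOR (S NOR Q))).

NOT ((S AND P) NAND (S OR Q)) AND NOT S AND NOT (P XNOR (S NOR Q))
De Morgan's: NOT(OR of terms) = AND of negations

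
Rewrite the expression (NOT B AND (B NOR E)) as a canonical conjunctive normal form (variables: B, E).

(B OR NOT E) AND (NOT B OR E) AND (NOT B OR NOT E)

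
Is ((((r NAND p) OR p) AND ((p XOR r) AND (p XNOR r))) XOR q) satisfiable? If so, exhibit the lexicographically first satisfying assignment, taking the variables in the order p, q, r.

p=0, q=1, r=0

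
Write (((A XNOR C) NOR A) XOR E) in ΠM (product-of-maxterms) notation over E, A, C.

ΠM(0, 2, 3, 5) = (E OR A OR C) AND (E OR NOT A OR C) AND (E OR NOT A OR NOT C) AND (NOT E OR A OR NOT C)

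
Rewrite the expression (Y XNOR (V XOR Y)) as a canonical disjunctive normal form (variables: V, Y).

(NOT V AND NOT Y) OR (NOT V AND Y)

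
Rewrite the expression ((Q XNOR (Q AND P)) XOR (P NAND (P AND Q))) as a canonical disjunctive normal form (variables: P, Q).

(NOT P AND Q) OR (P AND Q)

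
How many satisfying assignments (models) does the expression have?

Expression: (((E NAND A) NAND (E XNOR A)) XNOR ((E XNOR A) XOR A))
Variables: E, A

Satisfying assignments: (0,1)
Count: 1 out of 4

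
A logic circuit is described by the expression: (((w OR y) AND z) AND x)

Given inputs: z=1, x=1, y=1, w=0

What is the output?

Substituting: (((0 OR 1) AND 1) AND 1)
= 1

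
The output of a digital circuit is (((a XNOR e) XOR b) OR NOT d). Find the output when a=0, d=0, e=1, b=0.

Substituting: (((0 XNOR 1) XOR 0) OR NOT 0)
= 1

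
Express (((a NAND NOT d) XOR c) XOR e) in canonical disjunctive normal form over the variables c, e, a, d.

(NOT c AND NOT e AND NOT a AND NOT d) OR (NOT c AND NOT e AND NOT a AND d) OR (NOT c AND NOT e AND a AND d) OR (NOT c AND e AND a AND NOT d) OR (c AND NOT e AND a AND NOT d) OR (c AND e AND NOT a AND NOT d) OR (c AND e AND NOT a AND d) OR (c AND e AND a AND d)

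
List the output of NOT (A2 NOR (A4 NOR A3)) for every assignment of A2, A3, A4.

A2 | A3 | A4 | Output
---------------------
0 | 0 | 0 | 1
0 | 0 | 1 | 0
0 | 1 | 0 | 0
0 | 1 | 1 | 0
1 | 0 | 0 | 1
1 | 0 | 1 | 1
1 | 1 | 0 | 1
1 | 1 | 1 | 1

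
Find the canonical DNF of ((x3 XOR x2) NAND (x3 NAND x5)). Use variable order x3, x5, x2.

(NOT x3 AND NOT x5 AND NOT x2) OR (NOT x3 AND x5 AND NOT x2) OR (x3 AND NOT x5 AND x2) OR (x3 AND x5 AND NOT x2) OR (x3 AND x5 AND x2)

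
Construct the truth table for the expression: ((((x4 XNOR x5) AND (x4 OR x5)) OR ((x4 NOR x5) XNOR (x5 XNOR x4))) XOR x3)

x3 | x4 | x5 | Output
---------------------
0 | 0 | 0 | 1
0 | 0 | 1 | 1
0 | 1 | 0 | 1
0 | 1 | 1 | 1
1 | 0 | 0 | 0
1 | 0 | 1 | 0
1 | 1 | 0 | 0
1 | 1 | 1 | 0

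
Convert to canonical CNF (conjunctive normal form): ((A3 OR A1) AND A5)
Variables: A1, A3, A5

(A1 OR A3 OR A5) AND (A1 OR A3 OR NOT A5) AND (A1 OR NOT A3 OR A5) AND (NOT A1 OR A3 OR A5) AND (NOT A1 OR NOT A3 OR A5)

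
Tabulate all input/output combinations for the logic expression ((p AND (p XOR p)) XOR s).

p | s | Output
--------------
0 | 0 | 0
0 | 1 | 1
1 | 0 | 0
1 | 1 | 1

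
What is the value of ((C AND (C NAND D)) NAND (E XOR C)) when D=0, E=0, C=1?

Substituting: ((1 AND (1 NAND 0)) NAND (0 XOR 1))
= 0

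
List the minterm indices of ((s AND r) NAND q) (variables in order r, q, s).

Σm(0, 1, 2, 3, 4, 5, 6) = (NOT r AND NOT q AND NOT s) OR (NOT r AND NOT q AND s) OR (NOT r AND q AND NOT s) OR (NOT r AND q AND s) OR (r AND NOT q AND NOT s) OR (r AND NOT q AND s) OR (r AND q AND NOT s)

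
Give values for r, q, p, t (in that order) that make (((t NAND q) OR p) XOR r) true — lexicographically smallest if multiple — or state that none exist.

r=0, q=0, p=0, t=0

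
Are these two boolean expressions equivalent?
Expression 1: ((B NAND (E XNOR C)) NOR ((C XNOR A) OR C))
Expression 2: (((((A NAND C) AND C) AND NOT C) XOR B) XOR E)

No. Counterexample: with C=0, B=0, A=0, E=1, Expression 1 = 0 but Expression 2 = 1.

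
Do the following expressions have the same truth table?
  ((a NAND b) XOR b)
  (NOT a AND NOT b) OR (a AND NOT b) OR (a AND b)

Yes, they are equivalent — the two output columns agree on all 4 assignments:
a | b | Expression 1 | Expression 2
-----------------------------------
0 | 0 | 1 | 1
0 | 1 | 0 | 0
1 | 0 | 1 | 1
1 | 1 | 1 | 1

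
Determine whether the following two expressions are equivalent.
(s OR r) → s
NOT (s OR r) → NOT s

No, Inverse is not equivalent to original (counterexample: r=1, s=0)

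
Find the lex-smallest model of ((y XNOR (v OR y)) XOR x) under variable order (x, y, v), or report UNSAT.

x=0, y=0, v=0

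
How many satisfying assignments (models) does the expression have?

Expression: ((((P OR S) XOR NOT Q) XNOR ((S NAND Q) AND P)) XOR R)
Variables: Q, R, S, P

Satisfying assignments: (0,0,1,0), (0,1,0,0), (0,1,0,1), (0,1,1,1), (1,0,0,0), (1,0,0,1), (1,1,1,0), (1,1,1,1)
Count: 8 out of 16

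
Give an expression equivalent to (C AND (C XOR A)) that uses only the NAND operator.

((C NAND ((C NAND (C NAND A)) NAND (A NAND (C NAND A)))) NAND (C NAND ((C NAND (C NAND A)) NAND (A NAND (C NAND A)))))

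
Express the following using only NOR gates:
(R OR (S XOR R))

((R NOR ((((S NOR R) NOR (S NOR R)) NOR ((S NOR R) NOR (S NOR R))) NOR ((((S NOR S) NOR (R NOR R)) NOR ((S NOR S) NOR (R NOR R))) NOR (((S NOR S) NOR (R NOR R)) NOR ((S NOR S) NOR (R NOR R)))))) NOR (R NOR ((((S NOR R) NOR (S NOR R)) NOR ((S NOR R) NOR (S NOR R))) NOR ((((S NOR S) NOR (R NOR R)) NOR ((S NOR S) NOR (R NOR R))) NOR (((S NOR S) NOR (R NOR R)) NOR ((S NOR S) NOR (R NOR R)))))))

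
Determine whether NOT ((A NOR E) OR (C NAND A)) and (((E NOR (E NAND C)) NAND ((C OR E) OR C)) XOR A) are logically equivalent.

No. Counterexample: with E=0, A=0, C=0, Expression 1 = 0 but Expression 2 = 1.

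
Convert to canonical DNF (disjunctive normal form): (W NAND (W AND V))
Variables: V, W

(NOT V AND NOT W) OR (NOT V AND W) OR (V AND NOT W)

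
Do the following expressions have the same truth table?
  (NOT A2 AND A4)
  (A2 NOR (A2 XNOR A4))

Yes, they are equivalent — the two output columns agree on all 4 assignments:
A2 | A4 | Expression 1 | Expression 2
-------------------------------------
0 | 0 | 0 | 0
0 | 1 | 1 | 1
1 | 0 | 0 | 0
1 | 1 | 0 | 0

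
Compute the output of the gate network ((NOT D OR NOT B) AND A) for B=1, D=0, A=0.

Substituting: ((NOT 0 OR NOT 1) AND 0)
= 0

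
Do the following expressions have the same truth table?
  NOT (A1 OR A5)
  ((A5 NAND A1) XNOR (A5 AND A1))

No. Counterexample: with A1=0, A5=0, Expression 1 = 1 but Expression 2 = 0.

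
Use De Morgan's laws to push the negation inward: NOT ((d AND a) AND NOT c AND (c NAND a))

NOT (d AND a) OR c OR NOT (c NAND a)
De Morgan's: NOT(AND of terms) = OR of negations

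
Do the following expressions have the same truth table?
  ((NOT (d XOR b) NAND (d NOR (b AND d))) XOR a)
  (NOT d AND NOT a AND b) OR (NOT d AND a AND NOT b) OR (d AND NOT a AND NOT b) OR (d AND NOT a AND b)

Yes, they are equivalent — the two output columns agree on all 8 assignments:
d | a | b | Expression 1 | Expression 2
---------------------------------------
0 | 0 | 0 | 0 | 0
0 | 0 | 1 | 1 | 1
0 | 1 | 0 | 1 | 1
0 | 1 | 1 | 0 | 0
1 | 0 | 0 | 1 | 1
1 | 0 | 1 | 1 | 1
1 | 1 | 0 | 0 | 0
1 | 1 | 1 | 0 | 0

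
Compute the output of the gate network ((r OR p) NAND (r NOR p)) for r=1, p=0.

Substituting: ((1 OR 0) NAND (1 NOR 0))
= 1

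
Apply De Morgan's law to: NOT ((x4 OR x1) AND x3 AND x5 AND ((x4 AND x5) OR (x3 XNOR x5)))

NOT (x4 OR x1) OR NOT x3 OR NOT x5 OR NOT ((x4 AND x5) OR (x3 XNOR x5))
De Morgan's: NOT(AND of terms) = OR of negations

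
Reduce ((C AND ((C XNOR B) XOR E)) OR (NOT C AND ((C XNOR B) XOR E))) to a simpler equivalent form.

By distribution ((E AND v) OR (E AND NOT v) = E):
= ((C XNOR B) XOR E)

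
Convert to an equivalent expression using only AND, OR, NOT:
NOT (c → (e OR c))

c AND NOT (e OR c)
(Negated implication: NOT(A → B) = A AND NOT B)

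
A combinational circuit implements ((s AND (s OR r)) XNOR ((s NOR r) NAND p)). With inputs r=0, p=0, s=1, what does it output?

Substituting: ((1 AND (1 OR 0)) XNOR ((1 NOR 0) NAND 0))
= 1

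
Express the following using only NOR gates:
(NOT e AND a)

(((e NOR e) NOR (e NOR e)) NOR (a NOR a))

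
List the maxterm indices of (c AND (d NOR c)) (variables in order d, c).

ΠM(0, 1, 2, 3) = (d OR c) AND (d OR NOT c) AND (NOT d OR c) AND (NOT d OR NOT c)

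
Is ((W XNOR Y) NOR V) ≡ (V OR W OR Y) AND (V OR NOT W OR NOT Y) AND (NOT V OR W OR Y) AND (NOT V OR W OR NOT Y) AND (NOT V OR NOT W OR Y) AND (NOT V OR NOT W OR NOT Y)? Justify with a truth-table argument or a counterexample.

Yes, they are equivalent — the two output columns agree on all 8 assignments:
V | W | Y | Expression 1 | Expression 2
---------------------------------------
0 | 0 | 0 | 0 | 0
0 | 0 | 1 | 1 | 1
0 | 1 | 0 | 1 | 1
0 | 1 | 1 | 0 | 0
1 | 0 | 0 | 0 | 0
1 | 0 | 1 | 0 | 0
1 | 1 | 0 | 0 | 0
1 | 1 | 1 | 0 | 0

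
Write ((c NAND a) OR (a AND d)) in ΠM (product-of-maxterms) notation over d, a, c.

ΠM(3) = (d OR NOT a OR NOT c)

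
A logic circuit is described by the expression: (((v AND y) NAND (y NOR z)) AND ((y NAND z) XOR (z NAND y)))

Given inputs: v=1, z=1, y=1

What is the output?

Substituting: (((1 AND 1) NAND (1 NOR 1)) AND ((1 NAND 1) XOR (1 NAND 1)))
= 0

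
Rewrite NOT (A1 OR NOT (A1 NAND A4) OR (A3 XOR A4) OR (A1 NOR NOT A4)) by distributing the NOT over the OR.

NOT A1 AND (A1 NAND A4) AND NOT (A3 XOR A4) AND NOT (A1 NOR NOT A4)
De Morgan's: NOT(OR of terms) = AND of negations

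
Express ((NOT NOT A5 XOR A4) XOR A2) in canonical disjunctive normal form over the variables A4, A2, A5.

(NOT A4 AND NOT A2 AND A5) OR (NOT A4 AND A2 AND NOT A5) OR (A4 AND NOT A2 AND NOT A5) OR (A4 AND A2 AND A5)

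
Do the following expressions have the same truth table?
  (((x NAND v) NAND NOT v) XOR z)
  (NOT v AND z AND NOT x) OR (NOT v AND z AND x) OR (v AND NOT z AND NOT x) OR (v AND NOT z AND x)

Yes, they are equivalent — the two output columns agree on all 8 assignments:
v | z | x | Expression 1 | Expression 2
---------------------------------------
0 | 0 | 0 | 0 | 0
0 | 0 | 1 | 0 | 0
0 | 1 | 0 | 1 | 1
0 | 1 | 1 | 1 | 1
1 | 0 | 0 | 1 | 1
1 | 0 | 1 | 1 | 1
1 | 1 | 0 | 0 | 0
1 | 1 | 1 | 0 | 0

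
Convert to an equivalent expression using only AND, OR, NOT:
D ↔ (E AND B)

(D AND (E AND B)) OR (NOT D AND NOT (E AND B))
(Biconditional = both true or both false)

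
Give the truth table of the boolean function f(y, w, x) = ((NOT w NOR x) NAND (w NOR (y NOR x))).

y | w | x | Output
------------------
0 | 0 | 0 | 1
0 | 0 | 1 | 1
0 | 1 | 0 | 1
0 | 1 | 1 | 1
1 | 0 | 0 | 1
1 | 0 | 1 | 1
1 | 1 | 0 | 1
1 | 1 | 1 | 1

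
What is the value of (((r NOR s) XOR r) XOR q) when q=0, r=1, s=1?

Substituting: (((1 NOR 1) XOR 1) XOR 0)
= 1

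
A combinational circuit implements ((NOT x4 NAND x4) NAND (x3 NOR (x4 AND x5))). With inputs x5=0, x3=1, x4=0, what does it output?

Substituting: ((NOT 0 NAND 0) NAND (1 NOR (0 AND 0)))
= 1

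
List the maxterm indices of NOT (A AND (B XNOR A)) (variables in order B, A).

ΠM(3) = (NOT B OR NOT A)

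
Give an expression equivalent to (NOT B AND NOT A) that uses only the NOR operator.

(((B NOR B) NOR (B NOR B)) NOR ((A NOR A) NOR (A NOR A)))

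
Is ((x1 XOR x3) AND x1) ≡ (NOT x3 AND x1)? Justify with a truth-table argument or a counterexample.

Yes, they are equivalent — the two output columns agree on all 4 assignments:
x3 | x1 | Expression 1 | Expression 2
-------------------------------------
0 | 0 | 0 | 0
0 | 1 | 1 | 1
1 | 0 | 0 | 0
1 | 1 | 0 | 0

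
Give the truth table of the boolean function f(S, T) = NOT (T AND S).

S | T | Output
--------------
0 | 0 | 1
0 | 1 | 1
1 | 0 | 1
1 | 1 | 0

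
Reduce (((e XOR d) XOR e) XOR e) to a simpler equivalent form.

By XOR self-cancellation ((E XOR v) XOR v = E):
= (e XOR d)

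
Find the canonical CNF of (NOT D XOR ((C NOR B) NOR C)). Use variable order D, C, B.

(D OR C OR NOT B) AND (NOT D OR C OR B) AND (NOT D OR NOT C OR B) AND (NOT D OR NOT C OR NOT B)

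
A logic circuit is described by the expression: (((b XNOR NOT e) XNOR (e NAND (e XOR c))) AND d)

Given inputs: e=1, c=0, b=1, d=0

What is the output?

Substituting: (((1 XNOR NOT 1) XNOR (1 NAND (1 XOR 0))) AND 0)
= 0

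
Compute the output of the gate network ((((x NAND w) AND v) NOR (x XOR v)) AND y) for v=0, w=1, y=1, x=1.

Substituting: ((((1 NAND 1) AND 0) NOR (1 XOR 0)) AND 1)
= 0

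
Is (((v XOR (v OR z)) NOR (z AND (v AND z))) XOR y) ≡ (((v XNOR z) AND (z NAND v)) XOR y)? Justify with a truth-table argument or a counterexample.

No. Counterexample: with y=0, z=0, v=1, Expression 1 = 1 but Expression 2 = 0.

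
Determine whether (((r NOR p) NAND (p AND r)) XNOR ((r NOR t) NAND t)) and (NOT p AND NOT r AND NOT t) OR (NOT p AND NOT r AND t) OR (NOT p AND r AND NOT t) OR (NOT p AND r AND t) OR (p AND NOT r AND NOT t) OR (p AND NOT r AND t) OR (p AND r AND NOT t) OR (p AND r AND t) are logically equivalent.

Yes, they are equivalent — the two output columns agree on all 8 assignments:
p | r | t | Expression 1 | Expression 2
---------------------------------------
0 | 0 | 0 | 1 | 1
0 | 0 | 1 | 1 | 1
0 | 1 | 0 | 1 | 1
0 | 1 | 1 | 1 | 1
1 | 0 | 0 | 1 | 1
1 | 0 | 1 | 1 | 1
1 | 1 | 0 | 1 | 1
1 | 1 | 1 | 1 | 1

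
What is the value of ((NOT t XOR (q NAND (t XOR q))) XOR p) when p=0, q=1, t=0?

Substituting: ((NOT 0 XOR (1 NAND (0 XOR 1))) XOR 0)
= 1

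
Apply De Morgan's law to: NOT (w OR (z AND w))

NOT w AND NOT (z AND w)
De Morgan's: NOT(OR of terms) = AND of negations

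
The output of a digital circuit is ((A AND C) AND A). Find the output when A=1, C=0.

Substituting: ((1 AND 0) AND 1)
= 0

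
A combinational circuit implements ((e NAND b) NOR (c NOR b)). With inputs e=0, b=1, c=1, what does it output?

Substituting: ((0 NAND 1) NOR (1 NOR 1))
= 0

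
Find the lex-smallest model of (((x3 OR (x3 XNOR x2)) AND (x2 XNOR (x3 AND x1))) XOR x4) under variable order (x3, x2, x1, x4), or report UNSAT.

x3=0, x2=0, x1=0, x4=0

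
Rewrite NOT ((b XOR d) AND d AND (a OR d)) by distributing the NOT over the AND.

NOT (b XOR d) OR NOT d OR NOT (a OR d)
De Morgan's: NOT(AND of terms) = OR of negations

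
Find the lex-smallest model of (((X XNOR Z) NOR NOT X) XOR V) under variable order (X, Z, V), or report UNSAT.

X=0, Z=0, V=1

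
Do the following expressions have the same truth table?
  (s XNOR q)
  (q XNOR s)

Yes, they are equivalent — the two output columns agree on all 4 assignments:
q | s | Expression 1 | Expression 2
-----------------------------------
0 | 0 | 1 | 1
0 | 1 | 0 | 0
1 | 0 | 0 | 0
1 | 1 | 1 | 1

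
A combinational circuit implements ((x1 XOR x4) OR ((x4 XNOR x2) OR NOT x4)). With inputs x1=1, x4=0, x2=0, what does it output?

Substituting: ((1 XOR 0) OR ((0 XNOR 0) OR NOT 0))
= 1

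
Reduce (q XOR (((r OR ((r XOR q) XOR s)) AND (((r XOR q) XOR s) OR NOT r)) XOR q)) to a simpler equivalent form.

By XOR self-cancellation ((E XOR v) XOR v = E) then distribution ((E OR v) AND (E OR NOT v) = E):
= ((r XOR q) XOR s)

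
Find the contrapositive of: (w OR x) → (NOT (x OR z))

Contrapositive: (x OR z) → NOT (w OR x)
Note: A statement and its contrapositive are logically equivalent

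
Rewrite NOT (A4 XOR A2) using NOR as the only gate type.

(((((A4 NOR A2) NOR (A4 NOR A2)) NOR ((A4 NOR A2) NOR (A4 NOR A2))) NOR ((((A4 NOR A4) NOR (A2 NOR A2)) NOR ((A4 NOR A4) NOR (A2 NOR A2))) NOR (((A4 NOR A4) NOR (A2 NOR A2)) NOR ((A4 NOR A4) NOR (A2 NOR A2))))) NOR ((((A4 NOR A2) NOR (A4 NOR A2)) NOR ((A4 NOR A2) NOR (A4 NOR A2))) NOR ((((A4 NOR A4) NOR (A2 NOR A2)) NOR ((A4 NOR A4) NOR (A2 NOR A2))) NOR (((A4 NOR A4) NOR (A2 NOR A2)) NOR ((A4 NOR A4) NOR (A2 NOR A2))))))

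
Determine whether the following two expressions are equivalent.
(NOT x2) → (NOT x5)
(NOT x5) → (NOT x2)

No, Converse is not equivalent to original (counterexample: x5=0, x2=1)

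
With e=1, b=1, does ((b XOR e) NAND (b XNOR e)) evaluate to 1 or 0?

Substituting: ((1 XOR 1) NAND (1 XNOR 1))
= 1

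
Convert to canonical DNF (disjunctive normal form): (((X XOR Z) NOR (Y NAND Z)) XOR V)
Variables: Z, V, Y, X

(NOT Z AND V AND NOT Y AND NOT X) OR (NOT Z AND V AND NOT Y AND X) OR (NOT Z AND V AND Y AND NOT X) OR (NOT Z AND V AND Y AND X) OR (Z AND NOT V AND Y AND X) OR (Z AND V AND NOT Y AND NOT X) OR (Z AND V AND NOT Y AND X) OR (Z AND V AND Y AND NOT X)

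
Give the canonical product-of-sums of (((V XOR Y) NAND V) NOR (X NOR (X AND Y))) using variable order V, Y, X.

ΠM(0, 1, 2, 3, 4, 6, 7) = (V OR Y OR X) AND (V OR Y OR NOT X) AND (V OR NOT Y OR X) AND (V OR NOT Y OR NOT X) AND (NOT V OR Y OR X) AND (NOT V OR NOT Y OR X) AND (NOT V OR NOT Y OR NOT X)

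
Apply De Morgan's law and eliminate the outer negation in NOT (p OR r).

NOT p AND NOT r
De Morgan's: NOT(OR of terms) = AND of negations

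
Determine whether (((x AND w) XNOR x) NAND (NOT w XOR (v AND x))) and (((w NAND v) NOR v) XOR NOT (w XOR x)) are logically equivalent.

No. Counterexample: with x=0, v=0, w=0, Expression 1 = 0 but Expression 2 = 1.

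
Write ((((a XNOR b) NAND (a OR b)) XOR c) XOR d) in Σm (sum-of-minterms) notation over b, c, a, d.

Σm(0, 2, 5, 7, 8, 11, 13, 14) = (NOT b AND NOT c AND NOT a AND NOT d) OR (NOT b AND NOT c AND a AND NOT d) OR (NOT b AND c AND NOT a AND d) OR (NOT b AND c AND a AND d) OR (b AND NOT c AND NOT a AND NOT d) OR (b AND NOT c AND a AND d) OR (b AND c AND NOT a AND d) OR (b AND c AND a AND NOT d)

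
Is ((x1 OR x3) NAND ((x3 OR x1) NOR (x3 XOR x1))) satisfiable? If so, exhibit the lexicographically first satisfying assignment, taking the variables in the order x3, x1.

x3=0, x1=0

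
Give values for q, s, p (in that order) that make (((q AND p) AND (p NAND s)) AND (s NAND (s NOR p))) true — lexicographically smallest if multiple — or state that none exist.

q=1, s=0, p=1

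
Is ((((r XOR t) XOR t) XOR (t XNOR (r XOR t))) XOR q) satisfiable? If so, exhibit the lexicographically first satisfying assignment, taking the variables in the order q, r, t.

q=0, r=0, t=0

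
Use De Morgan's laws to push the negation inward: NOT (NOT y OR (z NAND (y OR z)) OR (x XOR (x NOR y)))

y AND NOT (z NAND (y OR z)) AND NOT (x XOR (x NOR y))
De Morgan's: NOT(OR of terms) = AND of negations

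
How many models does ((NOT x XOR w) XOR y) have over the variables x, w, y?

Satisfying assignments: (0,0,0), (0,1,1), (1,0,1), (1,1,0)
Count: 4 out of 8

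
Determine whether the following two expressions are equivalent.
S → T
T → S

No, Converse is not equivalent to original (counterexample: T=0, R=0, S=1)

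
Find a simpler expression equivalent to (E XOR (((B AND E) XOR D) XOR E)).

By XOR self-cancellation ((E XOR v) XOR v = E):
= ((B AND E) XOR D)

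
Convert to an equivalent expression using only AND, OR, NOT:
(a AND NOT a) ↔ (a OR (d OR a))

((a AND NOT a) AND (a OR (d OR a))) OR (NOT (a AND NOT a) AND NOT (a OR (d OR a)))
(Biconditional = both true or both false)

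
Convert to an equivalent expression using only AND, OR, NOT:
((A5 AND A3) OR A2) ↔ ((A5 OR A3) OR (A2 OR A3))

(((A5 AND A3) OR A2) AND ((A5 OR A3) OR (A2 OR A3))) OR (NOT ((A5 AND A3) OR A2) AND NOT ((A5 OR A3) OR (A2 OR A3)))
(Biconditional = both true or both false)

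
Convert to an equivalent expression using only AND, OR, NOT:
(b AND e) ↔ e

((b AND e) AND e) OR (NOT (b AND e) AND NOT e)
(Biconditional = both true or both false)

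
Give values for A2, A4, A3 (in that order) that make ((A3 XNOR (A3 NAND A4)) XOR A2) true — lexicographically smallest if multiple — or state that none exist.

A2=0, A4=0, A3=1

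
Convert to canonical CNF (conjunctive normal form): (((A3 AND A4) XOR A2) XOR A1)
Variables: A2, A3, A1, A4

(A2 OR A3 OR A1 OR A4) AND (A2 OR A3 OR A1 OR NOT A4) AND (A2 OR NOT A3 OR A1 OR A4) AND (A2 OR NOT A3 OR NOT A1 OR NOT A4) AND (NOT A2 OR A3 OR NOT A1 OR A4) AND (NOT A2 OR A3 OR NOT A1 OR NOT A4) AND (NOT A2 OR NOT A3 OR A1 OR NOT A4) AND (NOT A2 OR NOT A3 OR NOT A1 OR A4)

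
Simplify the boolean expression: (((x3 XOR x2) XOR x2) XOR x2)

By XOR self-cancellation ((E XOR v) XOR v = E):
= (x3 XOR x2)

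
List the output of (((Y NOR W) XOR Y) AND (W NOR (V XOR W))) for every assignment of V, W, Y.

V | W | Y | Output
------------------
0 | 0 | 0 | 1
0 | 0 | 1 | 1
0 | 1 | 0 | 0
0 | 1 | 1 | 0
1 | 0 | 0 | 0
1 | 0 | 1 | 0
1 | 1 | 0 | 0
1 | 1 | 1 | 0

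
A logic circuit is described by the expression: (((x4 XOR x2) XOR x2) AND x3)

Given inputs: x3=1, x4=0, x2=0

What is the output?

Substituting: (((0 XOR 0) XOR 0) AND 1)
= 0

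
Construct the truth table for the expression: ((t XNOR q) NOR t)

t | q | Output
--------------
0 | 0 | 0
0 | 1 | 1
1 | 0 | 0
1 | 1 | 0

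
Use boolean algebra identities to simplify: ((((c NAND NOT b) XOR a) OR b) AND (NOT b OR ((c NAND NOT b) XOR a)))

By distribution ((E OR v) AND (E OR NOT v) = E):
= ((c NAND NOT b) XOR a)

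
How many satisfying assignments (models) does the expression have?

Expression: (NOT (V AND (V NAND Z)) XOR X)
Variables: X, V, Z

Satisfying assignments: (0,0,0), (0,0,1), (0,1,1), (1,1,0)
Count: 4 out of 8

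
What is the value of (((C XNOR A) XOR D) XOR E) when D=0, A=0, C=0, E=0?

Substituting: (((0 XNOR 0) XOR 0) XOR 0)
= 1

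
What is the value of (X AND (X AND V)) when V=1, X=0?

Substituting: (0 AND (0 AND 1))
= 0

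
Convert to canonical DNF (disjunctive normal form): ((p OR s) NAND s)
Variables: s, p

(NOT s AND NOT p) OR (NOT s AND p)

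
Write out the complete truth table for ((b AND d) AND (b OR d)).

b | d | Output
--------------
0 | 0 | 0
0 | 1 | 0
1 | 0 | 0
1 | 1 | 1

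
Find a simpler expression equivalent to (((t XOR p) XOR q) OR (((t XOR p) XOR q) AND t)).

By absorption (E OR (E AND v) = E):
= ((t XOR p) XOR q)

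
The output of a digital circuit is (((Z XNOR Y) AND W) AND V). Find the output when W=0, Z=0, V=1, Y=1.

Substituting: (((0 XNOR 1) AND 0) AND 1)
= 0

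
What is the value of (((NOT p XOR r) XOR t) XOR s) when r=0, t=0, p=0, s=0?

Substituting: (((NOT 0 XOR 0) XOR 0) XOR 0)
= 1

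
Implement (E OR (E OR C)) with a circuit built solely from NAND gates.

((E NAND E) NAND (((E NAND E) NAND (C NAND C)) NAND ((E NAND E) NAND (C NAND C))))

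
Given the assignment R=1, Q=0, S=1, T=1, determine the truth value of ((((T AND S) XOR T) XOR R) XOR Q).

Substituting: ((((1 AND 1) XOR 1) XOR 1) XOR 0)
= 1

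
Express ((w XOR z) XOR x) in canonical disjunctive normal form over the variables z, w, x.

(NOT z AND NOT w AND x) OR (NOT z AND w AND NOT x) OR (z AND NOT w AND NOT x) OR (z AND w AND x)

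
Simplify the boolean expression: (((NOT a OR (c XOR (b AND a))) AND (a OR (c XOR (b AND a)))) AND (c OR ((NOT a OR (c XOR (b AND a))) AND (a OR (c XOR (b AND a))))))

By absorption (E AND (E OR v) = E) then distribution ((E OR v) AND (E OR NOT v) = E):
= (c XOR (b AND a))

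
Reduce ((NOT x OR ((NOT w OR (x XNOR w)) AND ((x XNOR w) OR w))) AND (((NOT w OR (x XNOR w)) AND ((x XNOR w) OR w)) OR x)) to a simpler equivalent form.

By distribution ((E OR v) AND (E OR NOT v) = E) then distribution ((E OR v) AND (E OR NOT v) = E):
= (x XNOR w)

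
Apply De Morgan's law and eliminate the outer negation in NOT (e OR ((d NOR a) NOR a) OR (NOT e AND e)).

NOT e AND NOT ((d NOR a) NOR a) AND NOT (NOT e AND e)
De Morgan's: NOT(OR of terms) = AND of negations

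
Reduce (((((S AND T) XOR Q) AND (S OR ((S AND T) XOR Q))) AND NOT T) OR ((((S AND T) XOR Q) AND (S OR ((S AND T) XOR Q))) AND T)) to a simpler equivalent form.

By distribution ((E AND v) OR (E AND NOT v) = E) then absorption (E AND (E OR v) = E):
= ((S AND T) XOR Q)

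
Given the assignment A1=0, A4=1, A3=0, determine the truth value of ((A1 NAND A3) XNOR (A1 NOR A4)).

Substituting: ((0 NAND 0) XNOR (0 NOR 1))
= 0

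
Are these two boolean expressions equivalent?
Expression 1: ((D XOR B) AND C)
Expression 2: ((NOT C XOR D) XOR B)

No. Counterexample: with D=0, C=0, B=0, Expression 1 = 0 but Expression 2 = 1.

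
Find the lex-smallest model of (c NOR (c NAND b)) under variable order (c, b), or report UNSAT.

UNSATISFIABLE - no assignment makes this expression true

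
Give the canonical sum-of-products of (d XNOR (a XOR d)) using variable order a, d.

Σm(0, 1) = (NOT a AND NOT d) OR (NOT a AND d)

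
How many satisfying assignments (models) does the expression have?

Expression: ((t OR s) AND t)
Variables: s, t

Satisfying assignments: (0,1), (1,1)
Count: 2 out of 4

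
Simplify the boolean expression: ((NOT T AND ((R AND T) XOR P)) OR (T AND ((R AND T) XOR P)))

By distribution ((E AND v) OR (E AND NOT v) = E):
= ((R AND T) XOR P)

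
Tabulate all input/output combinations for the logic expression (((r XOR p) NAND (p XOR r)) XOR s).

r | p | s | Output
------------------
0 | 0 | 0 | 1
0 | 0 | 1 | 0
0 | 1 | 0 | 0
0 | 1 | 1 | 1
1 | 0 | 0 | 0
1 | 0 | 1 | 1
1 | 1 | 0 | 1
1 | 1 | 1 | 0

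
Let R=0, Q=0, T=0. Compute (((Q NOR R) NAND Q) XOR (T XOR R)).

Substituting: (((0 NOR 0) NAND 0) XOR (0 XOR 0))
= 1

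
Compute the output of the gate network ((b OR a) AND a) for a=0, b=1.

Substituting: ((1 OR 0) AND 0)
= 0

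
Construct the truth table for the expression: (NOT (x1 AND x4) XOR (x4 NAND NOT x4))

x4 | x1 | Output
----------------
0 | 0 | 0
0 | 1 | 0
1 | 0 | 0
1 | 1 | 1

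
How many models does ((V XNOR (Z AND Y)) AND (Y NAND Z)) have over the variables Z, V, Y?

Satisfying assignments: (0,0,0), (0,0,1), (1,0,0)
Count: 3 out of 8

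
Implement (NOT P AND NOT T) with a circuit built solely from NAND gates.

(((P NAND P) NAND (T NAND T)) NAND ((P NAND P) NAND (T NAND T)))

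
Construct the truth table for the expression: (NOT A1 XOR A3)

A1 | A3 | Output
----------------
0 | 0 | 1
0 | 1 | 0
1 | 0 | 0
1 | 1 | 1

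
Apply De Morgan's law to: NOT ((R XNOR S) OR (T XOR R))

NOT (R XNOR S) AND NOT (T XOR R)
De Morgan's: NOT(OR of terms) = AND of negations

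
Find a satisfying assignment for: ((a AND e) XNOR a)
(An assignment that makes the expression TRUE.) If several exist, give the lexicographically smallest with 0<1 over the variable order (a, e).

a=0, e=0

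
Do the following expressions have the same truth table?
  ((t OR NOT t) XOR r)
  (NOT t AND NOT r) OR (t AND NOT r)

Yes, they are equivalent — the two output columns agree on all 4 assignments:
t | r | Expression 1 | Expression 2
-----------------------------------
0 | 0 | 1 | 1
0 | 1 | 0 | 0
1 | 0 | 1 | 1
1 | 1 | 0 | 0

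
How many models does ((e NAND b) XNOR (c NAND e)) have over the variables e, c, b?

Satisfying assignments: (0,0,0), (0,0,1), (0,1,0), (0,1,1), (1,0,0), (1,1,1)
Count: 6 out of 8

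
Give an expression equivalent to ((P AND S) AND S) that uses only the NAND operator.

((((P NAND S) NAND (P NAND S)) NAND S) NAND (((P NAND S) NAND (P NAND S)) NAND S))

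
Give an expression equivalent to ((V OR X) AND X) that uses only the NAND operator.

((((V NAND V) NAND (X NAND X)) NAND X) NAND (((V NAND V) NAND (X NAND X)) NAND X))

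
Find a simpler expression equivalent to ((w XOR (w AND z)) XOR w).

By XOR self-cancellation ((E XOR v) XOR v = E):
= (w AND z)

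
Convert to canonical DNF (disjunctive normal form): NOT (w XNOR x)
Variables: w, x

(NOT w AND x) OR (w AND NOT x)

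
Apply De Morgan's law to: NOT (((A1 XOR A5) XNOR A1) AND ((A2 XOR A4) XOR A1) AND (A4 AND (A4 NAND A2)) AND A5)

NOT ((A1 XOR A5) XNOR A1) OR NOT ((A2 XOR A4) XOR A1) OR NOT (A4 AND (A4 NAND A2)) OR NOT A5
De Morgan's: NOT(AND of terms) = OR of negations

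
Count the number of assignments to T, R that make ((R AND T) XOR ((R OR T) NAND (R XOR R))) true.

Satisfying assignments: (0,0), (0,1), (1,0)
Count: 3 out of 4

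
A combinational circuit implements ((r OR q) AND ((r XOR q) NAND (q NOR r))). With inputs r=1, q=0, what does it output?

Substituting: ((1 OR 0) AND ((1 XOR 0) NAND (0 NOR 1)))
= 1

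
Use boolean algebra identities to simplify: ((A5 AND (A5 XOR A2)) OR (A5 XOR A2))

By absorption (E OR (E AND v) = E):
= (A5 XOR A2)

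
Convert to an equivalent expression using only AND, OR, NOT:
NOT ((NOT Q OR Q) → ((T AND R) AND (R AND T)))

(NOT Q OR Q) AND NOT ((T AND R) AND (R AND T))
(Negated implication: NOT(A → B) = A AND NOT B)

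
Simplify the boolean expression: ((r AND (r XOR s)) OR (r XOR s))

By absorption (E OR (E AND v) = E):
= (r XOR s)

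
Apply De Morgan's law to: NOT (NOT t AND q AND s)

t OR NOT q OR NOT s
De Morgan's: NOT(AND of terms) = OR of negations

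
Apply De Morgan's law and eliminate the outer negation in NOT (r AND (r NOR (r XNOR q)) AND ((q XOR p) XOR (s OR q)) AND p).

NOT r OR NOT (r NOR (r XNOR q)) OR NOT ((q XOR p) XOR (s OR q)) OR NOT p
De Morgan's: NOT(AND of terms) = OR of negations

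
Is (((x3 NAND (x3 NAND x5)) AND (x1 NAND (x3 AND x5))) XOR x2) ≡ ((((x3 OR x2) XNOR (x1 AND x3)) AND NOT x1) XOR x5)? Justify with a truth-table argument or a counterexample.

No. Counterexample: with x5=0, x1=0, x3=1, x2=1, Expression 1 = 1 but Expression 2 = 0.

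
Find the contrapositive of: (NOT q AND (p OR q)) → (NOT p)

Contrapositive: p → NOT (NOT q AND (p OR q))
Note: A statement and its contrapositive are logically equivalent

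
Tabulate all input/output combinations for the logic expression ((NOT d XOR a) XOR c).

d | a | c | Output
------------------
0 | 0 | 0 | 1
0 | 0 | 1 | 0
0 | 1 | 0 | 0
0 | 1 | 1 | 1
1 | 0 | 0 | 0
1 | 0 | 1 | 1
1 | 1 | 0 | 1
1 | 1 | 1 | 0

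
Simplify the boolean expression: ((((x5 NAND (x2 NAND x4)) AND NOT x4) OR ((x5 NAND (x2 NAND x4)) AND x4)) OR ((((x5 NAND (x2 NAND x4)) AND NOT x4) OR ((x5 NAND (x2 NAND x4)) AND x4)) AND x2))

By absorption (E OR (E AND v) = E) then distribution ((E AND v) OR (E AND NOT v) = E):
= (x5 NAND (x2 NAND x4))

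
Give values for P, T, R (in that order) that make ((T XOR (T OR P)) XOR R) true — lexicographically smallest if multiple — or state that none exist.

P=0, T=0, R=1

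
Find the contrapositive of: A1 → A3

Contrapositive: NOT A3 → NOT A1
Note: A statement and its contrapositive are logically equivalent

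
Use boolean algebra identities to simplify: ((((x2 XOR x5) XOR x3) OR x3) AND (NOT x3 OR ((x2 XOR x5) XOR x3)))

By distribution ((E OR v) AND (E OR NOT v) = E):
= ((x2 XOR x5) XOR x3)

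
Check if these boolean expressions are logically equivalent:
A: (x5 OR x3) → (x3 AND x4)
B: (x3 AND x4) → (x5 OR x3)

No, Converse is not equivalent to original (counterexample: x5=0, x4=0, x3=1)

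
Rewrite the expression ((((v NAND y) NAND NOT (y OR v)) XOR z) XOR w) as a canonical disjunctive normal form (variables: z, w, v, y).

(NOT z AND NOT w AND NOT v AND y) OR (NOT z AND NOT w AND v AND NOT y) OR (NOT z AND NOT w AND v AND y) OR (NOT z AND w AND NOT v AND NOT y) OR (z AND NOT w AND NOT v AND NOT y) OR (z AND w AND NOT v AND y) OR (z AND w AND v AND NOT y) OR (z AND w AND v AND y)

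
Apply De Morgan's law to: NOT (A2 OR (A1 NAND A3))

NOT A2 AND NOT (A1 NAND A3)
De Morgan's: NOT(OR of terms) = AND of negations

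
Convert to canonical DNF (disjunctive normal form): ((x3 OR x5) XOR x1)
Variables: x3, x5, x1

(NOT x3 AND NOT x5 AND x1) OR (NOT x3 AND x5 AND NOT x1) OR (x3 AND NOT x5 AND NOT x1) OR (x3 AND x5 AND NOT x1)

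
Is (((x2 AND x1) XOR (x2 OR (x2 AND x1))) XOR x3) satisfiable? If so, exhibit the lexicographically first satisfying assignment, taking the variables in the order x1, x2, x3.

x1=0, x2=0, x3=1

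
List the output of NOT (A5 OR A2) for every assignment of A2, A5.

A2 | A5 | Output
----------------
0 | 0 | 1
0 | 1 | 0
1 | 0 | 0
1 | 1 | 0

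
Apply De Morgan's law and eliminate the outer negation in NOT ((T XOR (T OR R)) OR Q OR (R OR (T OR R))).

NOT (T XOR (T OR R)) AND NOT Q AND NOT (R OR (T OR R))
De Morgan's: NOT(OR of terms) = AND of negations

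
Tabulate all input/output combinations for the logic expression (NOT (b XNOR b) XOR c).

b | c | Output
--------------
0 | 0 | 0
0 | 1 | 1
1 | 0 | 0
1 | 1 | 1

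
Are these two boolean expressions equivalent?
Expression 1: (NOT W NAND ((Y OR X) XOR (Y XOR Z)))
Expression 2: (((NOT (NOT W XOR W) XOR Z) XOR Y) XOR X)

No. Counterexample: with Z=0, Y=0, X=0, W=0, Expression 1 = 1 but Expression 2 = 0.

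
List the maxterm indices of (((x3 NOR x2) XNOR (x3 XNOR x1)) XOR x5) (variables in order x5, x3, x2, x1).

ΠM(1, 2, 5, 7, 8, 11, 12, 14) = (x5 OR x3 OR x2 OR NOT x1) AND (x5 OR x3 OR NOT x2 OR x1) AND (x5 OR NOT x3 OR x2 OR NOT x1) AND (x5 OR NOT x3 OR NOT x2 OR NOT x1) AND (NOT x5 OR x3 OR x2 OR x1) AND (NOT x5 OR x3 OR NOT x2 OR NOT x1) AND (NOT x5 OR NOT x3 OR x2 OR x1) AND (NOT x5 OR NOT x3 OR NOT x2 OR x1)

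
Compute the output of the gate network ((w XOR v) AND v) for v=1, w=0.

Substituting: ((0 XOR 1) AND 1)
= 1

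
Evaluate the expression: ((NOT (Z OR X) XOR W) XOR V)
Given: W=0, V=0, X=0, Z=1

Substituting: ((NOT (1 OR 0) XOR 0) XOR 0)
= 0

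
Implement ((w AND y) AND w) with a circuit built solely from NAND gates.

((((w NAND y) NAND (w NAND y)) NAND w) NAND (((w NAND y) NAND (w NAND y)) NAND w))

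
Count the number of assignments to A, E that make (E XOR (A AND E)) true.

Satisfying assignments: (0,1)
Count: 1 out of 4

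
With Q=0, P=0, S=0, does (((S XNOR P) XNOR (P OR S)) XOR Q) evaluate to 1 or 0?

Substituting: (((0 XNOR 0) XNOR (0 OR 0)) XOR 0)
= 0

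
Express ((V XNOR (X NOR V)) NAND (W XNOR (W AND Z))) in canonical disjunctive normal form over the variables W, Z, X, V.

(NOT W AND NOT Z AND NOT X AND NOT V) OR (NOT W AND NOT Z AND NOT X AND V) OR (NOT W AND NOT Z AND X AND V) OR (NOT W AND Z AND NOT X AND NOT V) OR (NOT W AND Z AND NOT X AND V) OR (NOT W AND Z AND X AND V) OR (W AND NOT Z AND NOT X AND NOT V) OR (W AND NOT Z AND NOT X AND V) OR (W AND NOT Z AND X AND NOT V) OR (W AND NOT Z AND X AND V) OR (W AND Z AND NOT X AND NOT V) OR (W AND Z AND NOT X AND V) OR (W AND Z AND X AND V)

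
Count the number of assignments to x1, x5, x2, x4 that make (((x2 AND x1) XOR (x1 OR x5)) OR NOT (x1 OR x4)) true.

Satisfying assignments: (0,0,0,0), (0,0,1,0), (0,1,0,0), (0,1,0,1), (0,1,1,0), (0,1,1,1), (1,0,0,0), (1,0,0,1), (1,1,0,0), (1,1,0,1)
Count: 10 out of 16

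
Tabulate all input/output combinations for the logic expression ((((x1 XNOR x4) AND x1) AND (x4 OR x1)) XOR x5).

x1 | x4 | x5 | Output
---------------------
0 | 0 | 0 | 0
0 | 0 | 1 | 1
0 | 1 | 0 | 0
0 | 1 | 1 | 1
1 | 0 | 0 | 0
1 | 0 | 1 | 1
1 | 1 | 0 | 1
1 | 1 | 1 | 0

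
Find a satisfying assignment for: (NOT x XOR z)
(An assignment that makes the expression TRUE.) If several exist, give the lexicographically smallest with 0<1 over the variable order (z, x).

z=0, x=0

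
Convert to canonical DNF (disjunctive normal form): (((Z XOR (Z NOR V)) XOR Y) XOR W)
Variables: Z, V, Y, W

(NOT Z AND NOT V AND NOT Y AND NOT W) OR (NOT Z AND NOT V AND Y AND W) OR (NOT Z AND V AND NOT Y AND W) OR (NOT Z AND V AND Y AND NOT W) OR (Z AND NOT V AND NOT Y AND NOT W) OR (Z AND NOT V AND Y AND W) OR (Z AND V AND NOT Y AND NOT W) OR (Z AND V AND Y AND W)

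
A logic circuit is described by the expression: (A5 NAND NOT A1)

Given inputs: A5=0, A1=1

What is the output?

Substituting: (0 NAND NOT 1)
= 1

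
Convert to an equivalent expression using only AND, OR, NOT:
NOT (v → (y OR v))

v AND NOT (y OR v)
(Negated implication: NOT(A → B) = A AND NOT B)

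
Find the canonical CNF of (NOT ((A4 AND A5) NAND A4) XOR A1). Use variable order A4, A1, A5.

(A4 OR A1 OR A5) AND (A4 OR A1 OR NOT A5) AND (NOT A4 OR A1 OR A5) AND (NOT A4 OR NOT A1 OR NOT A5)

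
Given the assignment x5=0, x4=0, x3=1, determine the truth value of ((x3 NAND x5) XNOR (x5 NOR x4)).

Substituting: ((1 NAND 0) XNOR (0 NOR 0))
= 1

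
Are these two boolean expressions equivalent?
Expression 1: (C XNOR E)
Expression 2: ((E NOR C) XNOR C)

No. Counterexample: with C=0, E=0, Expression 1 = 1 but Expression 2 = 0.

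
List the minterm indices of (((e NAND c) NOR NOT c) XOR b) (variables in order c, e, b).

Σm(1, 3, 5, 6) = (NOT c AND NOT e AND b) OR (NOT c AND e AND b) OR (c AND NOT e AND b) OR (c AND e AND NOT b)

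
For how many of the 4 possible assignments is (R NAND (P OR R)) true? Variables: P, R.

Satisfying assignments: (0,0), (1,0)
Count: 2 out of 4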